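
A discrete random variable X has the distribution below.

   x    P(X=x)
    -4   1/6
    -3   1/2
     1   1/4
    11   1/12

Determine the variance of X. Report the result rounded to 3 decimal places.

E[X] = (1/6)·(-4) + (1/2)·(-3) + (1/4)·1 + (1/12)·11 = -1
E[X²] = (1/6)·16 + (1/2)·9 + (1/4)·1 + (1/12)·121 = 35/2
Var(X) = 35/2 − (-1)² = 33/2 ≈ 16.500

16.500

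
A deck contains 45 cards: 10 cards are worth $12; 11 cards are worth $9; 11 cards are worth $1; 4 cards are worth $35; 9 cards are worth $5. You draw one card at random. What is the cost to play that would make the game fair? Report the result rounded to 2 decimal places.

E[payout] = (10/45)·12 + (11/45)·9 + (11/45)·1 + (4/45)·35 + (9/45)·5 = 83/9
Fair fee = E[payout] = 83/9 ≈ $9.22

$9.22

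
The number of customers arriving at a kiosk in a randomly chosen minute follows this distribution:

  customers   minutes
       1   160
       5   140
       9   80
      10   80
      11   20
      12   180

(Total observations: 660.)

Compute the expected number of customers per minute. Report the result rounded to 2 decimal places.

7.21

Total = 660, so P(customers=1) = 160/660, etc.
E[X] = (8/33)·1 + (7/33)·5 + (4/33)·9 + (4/33)·10 + (1/33)·11 + (3/11)·12
     = 238/33 ≈ 7.21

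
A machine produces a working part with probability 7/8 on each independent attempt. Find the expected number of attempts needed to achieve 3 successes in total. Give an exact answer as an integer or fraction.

24/7

By linearity (sum of 3 independent geometric waits), E[trials] = 3/p = 3/(7/8) = 24/7.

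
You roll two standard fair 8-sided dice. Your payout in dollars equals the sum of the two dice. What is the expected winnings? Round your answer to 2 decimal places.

$9.00

Distribution of the sum of the two dice: 2 w.p. 1/64, 3 w.p. 1/32, 4 w.p. 3/64, 5 w.p. 1/16, 6 w.p. 5/64, 7 w.p. 3/32, …
E[payout] = (1/64)·2 + (1/32)·3 + (3/64)·4 + (1/16)·5 + (5/64)·6 + (3/32)·7 + (7/64)·8 + (1/8)·9 + (7/64)·10 + (3/32)·11 + (5/64)·12 + (1/16)·13 + (3/64)·14 + (1/32)·15 + (1/64)·16 = 9
≈ $9.00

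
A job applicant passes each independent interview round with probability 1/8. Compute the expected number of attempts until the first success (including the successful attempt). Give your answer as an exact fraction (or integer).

8

For a geometric distribution, E[trials] = 1/p = 1/(1/8) = 8.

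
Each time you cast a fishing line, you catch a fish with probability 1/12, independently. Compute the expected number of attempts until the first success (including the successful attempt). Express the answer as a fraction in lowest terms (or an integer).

12

For a geometric distribution, E[trials] = 1/p = 1/(1/12) = 12.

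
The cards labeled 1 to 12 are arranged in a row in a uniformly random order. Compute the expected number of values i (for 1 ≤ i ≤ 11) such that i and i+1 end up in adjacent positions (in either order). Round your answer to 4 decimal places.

1.8333

For each i ∈ {1,…,11}, let Xᵢ = 1 if i and i+1 are adjacent. P(Xᵢ=1) = 2·(12−1)!/12! = 2/12.
By linearity, E[ΣXᵢ] = (11)·(2/12) = 11/6.
≈ 1.8333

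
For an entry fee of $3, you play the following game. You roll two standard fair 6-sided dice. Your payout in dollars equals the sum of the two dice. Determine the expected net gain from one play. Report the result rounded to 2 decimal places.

$4.00

Distribution of the sum of the two dice: 2 w.p. 1/36, 3 w.p. 1/18, 4 w.p. 1/12, 5 w.p. 1/9, 6 w.p. 5/36, 7 w.p. 1/6, …
E[payout] = (1/36)·2 + (1/18)·3 + (1/12)·4 + (1/9)·5 + (5/36)·6 + (1/6)·7 + (5/36)·8 + (1/9)·9 + (1/12)·10 + (1/18)·11 + (1/36)·12 = 7
Expected profit = 7 − 3 = 4 ≈ $4.00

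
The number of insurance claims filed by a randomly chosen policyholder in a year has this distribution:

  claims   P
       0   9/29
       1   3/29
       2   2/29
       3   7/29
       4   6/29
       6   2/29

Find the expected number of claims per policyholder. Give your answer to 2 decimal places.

E[X] = (9/29)·0 + (3/29)·1 + (2/29)·2 + (7/29)·3 + (6/29)·4 + (2/29)·6
     = 64/29 ≈ 2.21

2.21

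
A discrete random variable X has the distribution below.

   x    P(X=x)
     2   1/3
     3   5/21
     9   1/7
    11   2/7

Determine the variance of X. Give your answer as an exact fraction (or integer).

6998/441

E[X] = (1/3)·2 + (5/21)·3 + (1/7)·9 + (2/7)·11 = 122/21
E[X²] = (1/3)·4 + (5/21)·9 + (1/7)·81 + (2/7)·121 = 1042/21
Var(X) = 1042/21 − (122/21)² = 6998/441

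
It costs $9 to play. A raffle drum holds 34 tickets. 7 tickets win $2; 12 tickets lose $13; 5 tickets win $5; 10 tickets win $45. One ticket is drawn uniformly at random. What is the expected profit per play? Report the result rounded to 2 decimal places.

E[payout] = (7/34)·2 + (12/34)·(-13) + (5/34)·5 + (10/34)·45 = 333/34
Expected profit = 333/34 − 9 = 27/34 ≈ $0.79

$0.79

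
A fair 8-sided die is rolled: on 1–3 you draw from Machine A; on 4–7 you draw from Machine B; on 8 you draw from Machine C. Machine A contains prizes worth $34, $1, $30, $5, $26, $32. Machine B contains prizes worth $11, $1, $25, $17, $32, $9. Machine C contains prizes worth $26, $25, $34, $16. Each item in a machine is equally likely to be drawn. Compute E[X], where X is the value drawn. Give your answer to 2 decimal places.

E[X | Machine A] = (34 + 1 + 30 + 5 + 26 + 32)/6 = 64/3
E[X | Machine B] = (11 + 1 + 25 + 17 + 32 + 9)/6 = 95/6
E[X | Machine C] = (26 + 25 + 34 + 16)/4 = 101/4
E[X] = (3/8)·64/3 + (1/2)·95/6 + (1/8)·101/4 = 1831/96 ≈ 19.07

$19.07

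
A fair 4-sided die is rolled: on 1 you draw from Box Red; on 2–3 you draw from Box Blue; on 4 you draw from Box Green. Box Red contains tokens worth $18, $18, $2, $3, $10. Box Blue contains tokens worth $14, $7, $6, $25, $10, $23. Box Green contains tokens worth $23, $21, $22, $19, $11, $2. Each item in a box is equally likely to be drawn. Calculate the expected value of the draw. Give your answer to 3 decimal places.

E[X | Box Red] = (18 + 18 + 2 + 3 + 10)/5 = 51/5
E[X | Box Blue] = (14 + 7 + 6 + 25 + 10 + 23)/6 = 85/6
E[X | Box Green] = (23 + 21 + 22 + 19 + 11 + 2)/6 = 49/3
E[X] = (1/4)·51/5 + (1/2)·85/6 + (1/4)·49/3 = 823/60 ≈ 13.717

$13.717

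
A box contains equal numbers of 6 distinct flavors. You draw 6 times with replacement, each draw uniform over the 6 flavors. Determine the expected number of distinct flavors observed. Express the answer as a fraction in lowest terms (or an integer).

31031/7776

Let Xⱼ=1 if type j appears at least once. P(Xⱼ=1) = 1 − ((6−1)/6)^6 = 31031/46656.
E[#distinct] = 6·31031/46656 = 31031/7776.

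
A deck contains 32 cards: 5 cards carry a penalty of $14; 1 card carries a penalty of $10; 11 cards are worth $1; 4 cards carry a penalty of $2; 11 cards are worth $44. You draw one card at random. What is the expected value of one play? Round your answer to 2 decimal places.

$12.72

E[payout] = (5/32)·(-14) + (1/32)·(-10) + (11/32)·1 + (4/32)·(-2) + (11/32)·44 = 407/32
≈ $12.72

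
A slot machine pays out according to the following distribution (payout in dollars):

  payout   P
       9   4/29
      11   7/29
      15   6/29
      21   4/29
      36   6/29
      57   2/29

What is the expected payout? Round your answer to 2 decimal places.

$21.28

E[X] = (4/29)·9 + (7/29)·11 + (6/29)·15 + (4/29)·21 + (6/29)·36 + (2/29)·57
     = 617/29 ≈ 21.28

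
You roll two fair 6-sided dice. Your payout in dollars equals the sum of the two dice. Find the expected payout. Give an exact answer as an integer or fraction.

$7

Distribution of the sum of the two dice: 2 w.p. 1/36, 3 w.p. 1/18, 4 w.p. 1/12, 5 w.p. 1/9, 6 w.p. 5/36, 7 w.p. 1/6, …
E[payout] = (1/36)·2 + (1/18)·3 + (1/12)·4 + (1/9)·5 + (5/36)·6 + (1/6)·7 + (5/36)·8 + (1/9)·9 + (1/12)·10 + (1/18)·11 + (1/36)·12 = 7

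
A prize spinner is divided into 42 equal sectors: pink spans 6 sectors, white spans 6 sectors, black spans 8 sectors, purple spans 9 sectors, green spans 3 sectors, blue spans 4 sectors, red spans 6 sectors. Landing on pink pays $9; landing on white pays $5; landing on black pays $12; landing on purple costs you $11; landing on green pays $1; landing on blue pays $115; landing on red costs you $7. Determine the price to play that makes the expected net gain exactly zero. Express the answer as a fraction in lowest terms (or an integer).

E[payout] = (6/42)·9 + (6/42)·5 + (8/42)·12 + (9/42)·(-11) + (3/42)·1 + (4/42)·115 + (6/42)·(-7) = 251/21
Fair fee = E[payout] = 251/21

251/21 dollars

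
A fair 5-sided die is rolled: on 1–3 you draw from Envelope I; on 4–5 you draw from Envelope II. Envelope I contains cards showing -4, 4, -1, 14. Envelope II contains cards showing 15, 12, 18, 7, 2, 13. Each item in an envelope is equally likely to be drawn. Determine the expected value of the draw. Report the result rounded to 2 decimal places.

6.42

E[X | Envelope I] = (-4 + 4 − 1 + 14)/4 = 13/4
E[X | Envelope II] = (15 + 12 + 18 + 7 + 2 + 13)/6 = 67/6
E[X] = (3/5)·13/4 + (2/5)·67/6 = 77/12 ≈ 6.42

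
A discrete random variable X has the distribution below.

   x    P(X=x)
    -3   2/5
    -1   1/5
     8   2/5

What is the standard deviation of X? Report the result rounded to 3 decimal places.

5.115

E[X] = 9/5, E[X²] = 147/5
Var(X) = E[X²] − (E[X])² = 147/5 − 81/25 = 654/25
SD(X) = √(654/25) ≈ 5.115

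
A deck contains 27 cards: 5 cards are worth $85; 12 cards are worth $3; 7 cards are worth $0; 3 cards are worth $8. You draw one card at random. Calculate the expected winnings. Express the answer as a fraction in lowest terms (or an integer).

E[payout] = (5/27)·85 + (12/27)·3 + (7/27)·0 + (3/27)·8 = 485/27

485/27 dollars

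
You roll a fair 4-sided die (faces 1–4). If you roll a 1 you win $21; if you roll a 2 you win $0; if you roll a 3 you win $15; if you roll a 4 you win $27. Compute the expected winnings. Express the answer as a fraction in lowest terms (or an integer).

63/4 dollars

E[payout] = (1/4)·0 + (1/4)·15 + (1/4)·21 + (1/4)·27 = 63/4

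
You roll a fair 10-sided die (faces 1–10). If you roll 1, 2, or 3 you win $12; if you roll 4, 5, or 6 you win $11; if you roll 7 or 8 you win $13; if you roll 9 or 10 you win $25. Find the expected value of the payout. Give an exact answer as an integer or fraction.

E[payout] = (3/10)·11 + (3/10)·12 + (1/5)·13 + (1/5)·25 = 29/2

29/2 dollars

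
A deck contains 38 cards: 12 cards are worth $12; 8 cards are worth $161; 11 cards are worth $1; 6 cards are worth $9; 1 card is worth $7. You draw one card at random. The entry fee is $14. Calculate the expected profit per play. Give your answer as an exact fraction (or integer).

E[payout] = (12/38)·12 + (8/38)·161 + (11/38)·1 + (6/38)·9 + (1/38)·7 = 752/19
Expected profit = 752/19 − 14 = 486/19

486/19 dollars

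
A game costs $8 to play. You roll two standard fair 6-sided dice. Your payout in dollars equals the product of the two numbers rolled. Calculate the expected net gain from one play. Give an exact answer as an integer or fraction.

17/4 dollars

Distribution of the product of the two numbers rolled: 1 w.p. 1/36, 2 w.p. 1/18, 3 w.p. 1/18, 4 w.p. 1/12, 5 w.p. 1/18, 6 w.p. 1/9, …
E[payout] = (1/36)·1 + (1/18)·2 + (1/18)·3 + (1/12)·4 + (1/18)·5 + (1/9)·6 + (1/18)·8 + (1/36)·9 + (1/18)·10 + (1/9)·12 + (1/18)·15 + (1/36)·16 + (1/18)·18 + (1/18)·20 + (1/18)·24 + (1/36)·25 + (1/18)·30 + (1/36)·36 = 49/4
Expected profit = 49/4 − 8 = 17/4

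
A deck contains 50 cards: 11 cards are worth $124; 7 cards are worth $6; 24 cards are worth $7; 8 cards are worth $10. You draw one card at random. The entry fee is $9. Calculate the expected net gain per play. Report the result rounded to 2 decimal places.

$24.08

E[payout] = (11/50)·124 + (7/50)·6 + (24/50)·7 + (8/50)·10 = 827/25
Expected profit = 827/25 − 9 = 602/25 ≈ $24.08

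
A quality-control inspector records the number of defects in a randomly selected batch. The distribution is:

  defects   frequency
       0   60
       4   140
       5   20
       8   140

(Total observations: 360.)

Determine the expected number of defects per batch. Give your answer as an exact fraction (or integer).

89/18

Total = 360, so P(defects=0) = 60/360, etc.
E[X] = (1/6)·0 + (7/18)·4 + (1/18)·5 + (7/18)·8
     = 89/18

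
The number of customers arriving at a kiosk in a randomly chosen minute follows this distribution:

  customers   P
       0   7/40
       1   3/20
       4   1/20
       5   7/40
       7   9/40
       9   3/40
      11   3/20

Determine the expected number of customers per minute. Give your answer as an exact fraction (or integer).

E[X] = (7/40)·0 + (3/20)·1 + (1/20)·4 + (7/40)·5 + (9/40)·7 + (3/40)·9 + (3/20)·11
     = 41/8

41/8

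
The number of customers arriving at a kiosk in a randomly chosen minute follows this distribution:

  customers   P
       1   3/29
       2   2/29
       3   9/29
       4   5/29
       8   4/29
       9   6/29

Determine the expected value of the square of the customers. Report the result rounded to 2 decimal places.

31.52

E[X²] = (3/29)·1 + (2/29)·4 + (9/29)·9 + (5/29)·16 + (4/29)·64 + (6/29)·81
     = 914/29 ≈ 31.52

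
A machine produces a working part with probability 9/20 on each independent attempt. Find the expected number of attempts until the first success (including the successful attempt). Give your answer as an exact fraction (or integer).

For a geometric distribution, E[trials] = 1/p = 1/(9/20) = 20/9.

20/9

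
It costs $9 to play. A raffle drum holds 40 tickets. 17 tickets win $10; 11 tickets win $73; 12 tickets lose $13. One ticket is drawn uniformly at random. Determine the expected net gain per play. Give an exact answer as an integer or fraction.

457/40 dollars

E[payout] = (17/40)·10 + (11/40)·73 + (12/40)·(-13) = 817/40
Expected profit = 817/40 − 9 = 457/40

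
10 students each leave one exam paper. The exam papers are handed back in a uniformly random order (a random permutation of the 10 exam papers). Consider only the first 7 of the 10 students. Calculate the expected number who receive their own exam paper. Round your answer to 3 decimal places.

0.700

Let Xᵢ = 1 if person i gets their own exam paper. For each i, P(Xᵢ=1) = 1/10.
By linearity of expectation, E[X₁+…+X_7] = 7·(1/10) = 7/10.
≈ 0.700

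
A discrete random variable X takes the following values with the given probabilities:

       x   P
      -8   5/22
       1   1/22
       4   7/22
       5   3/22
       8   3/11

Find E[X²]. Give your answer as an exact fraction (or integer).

446/11

E[X²] = (5/22)·64 + (1/22)·1 + (7/22)·16 + (3/22)·25 + (3/11)·64
     = 446/11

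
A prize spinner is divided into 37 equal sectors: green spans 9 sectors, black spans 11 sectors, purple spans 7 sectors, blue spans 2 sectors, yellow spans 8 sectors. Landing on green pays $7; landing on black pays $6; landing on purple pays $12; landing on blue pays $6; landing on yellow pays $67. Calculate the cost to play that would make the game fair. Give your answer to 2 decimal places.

$20.57

E[payout] = (9/37)·7 + (11/37)·6 + (7/37)·12 + (2/37)·6 + (8/37)·67 = 761/37
Fair fee = E[payout] = 761/37 ≈ $20.57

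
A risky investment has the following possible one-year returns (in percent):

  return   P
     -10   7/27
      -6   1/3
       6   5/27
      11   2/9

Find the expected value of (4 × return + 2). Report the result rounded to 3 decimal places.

E[4x+2] = (7/27)·(-38) + (1/3)·(-22) + (5/27)·26 + (2/9)·46
     = -58/27 ≈ -2.148

-2.148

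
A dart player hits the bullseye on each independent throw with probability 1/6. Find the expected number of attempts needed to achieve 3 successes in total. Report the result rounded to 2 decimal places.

18.00

By linearity (sum of 3 independent geometric waits), E[trials] = 3/p = 3/(1/6) = 18.
≈ 18.00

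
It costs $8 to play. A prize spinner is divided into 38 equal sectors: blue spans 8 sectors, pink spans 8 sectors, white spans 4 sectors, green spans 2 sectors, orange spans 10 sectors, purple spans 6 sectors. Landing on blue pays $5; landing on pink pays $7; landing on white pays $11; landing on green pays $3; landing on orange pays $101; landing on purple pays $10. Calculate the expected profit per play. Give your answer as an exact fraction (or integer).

E[payout] = (8/38)·5 + (8/38)·7 + (4/38)·11 + (2/38)·3 + (10/38)·101 + (6/38)·10 = 32
Expected profit = 32 − 8 = 24

$24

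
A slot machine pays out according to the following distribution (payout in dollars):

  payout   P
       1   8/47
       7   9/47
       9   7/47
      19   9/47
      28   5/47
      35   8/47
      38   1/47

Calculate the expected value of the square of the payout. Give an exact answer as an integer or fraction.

19429/47

E[X²] = (8/47)·1 + (9/47)·49 + (7/47)·81 + (9/47)·361 + (5/47)·784 + (8/47)·1225 + (1/47)·1444
     = 19429/47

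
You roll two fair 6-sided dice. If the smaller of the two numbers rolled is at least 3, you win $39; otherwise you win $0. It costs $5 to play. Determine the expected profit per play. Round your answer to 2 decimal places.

$12.33

E[payout] = (5/9)·0 + (4/9)·39 = 52/3
Expected profit = 52/3 − 5 = 37/3 ≈ $12.33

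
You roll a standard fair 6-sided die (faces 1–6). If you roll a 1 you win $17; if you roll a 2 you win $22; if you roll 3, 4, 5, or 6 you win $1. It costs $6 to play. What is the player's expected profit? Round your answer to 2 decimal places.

$1.17

E[payout] = (2/3)·1 + (1/6)·17 + (1/6)·22 = 43/6
Expected profit = 43/6 − 6 = 7/6 ≈ $1.17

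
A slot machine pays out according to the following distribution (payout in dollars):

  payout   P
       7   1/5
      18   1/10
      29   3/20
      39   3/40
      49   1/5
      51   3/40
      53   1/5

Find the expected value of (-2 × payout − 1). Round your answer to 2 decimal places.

-70.40

E[-2x-1] = (1/5)·(-15) + (1/10)·(-37) + (3/20)·(-59) + (3/40)·(-79) + (1/5)·(-99) + (3/40)·(-103) + (1/5)·(-107)
     = -352/5 ≈ -70.40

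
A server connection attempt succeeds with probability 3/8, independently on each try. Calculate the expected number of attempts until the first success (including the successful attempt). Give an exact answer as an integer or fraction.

For a geometric distribution, E[trials] = 1/p = 1/(3/8) = 8/3.

8/3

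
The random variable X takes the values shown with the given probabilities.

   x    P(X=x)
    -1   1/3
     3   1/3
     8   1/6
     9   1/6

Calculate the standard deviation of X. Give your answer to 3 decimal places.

3.905

E[X] = 7/2, E[X²] = 55/2
Var(X) = E[X²] − (E[X])² = 55/2 − 49/4 = 61/4
SD(X) = √(61/4) ≈ 3.905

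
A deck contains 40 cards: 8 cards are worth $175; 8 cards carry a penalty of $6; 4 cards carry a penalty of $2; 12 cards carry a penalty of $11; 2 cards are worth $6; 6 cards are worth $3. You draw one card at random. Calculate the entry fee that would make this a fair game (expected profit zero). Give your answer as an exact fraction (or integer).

E[payout] = (8/40)·175 + (8/40)·(-6) + (4/40)·(-2) + (12/40)·(-11) + (2/40)·6 + (6/40)·3 = 621/20
Fair fee = E[payout] = 621/20

621/20 dollars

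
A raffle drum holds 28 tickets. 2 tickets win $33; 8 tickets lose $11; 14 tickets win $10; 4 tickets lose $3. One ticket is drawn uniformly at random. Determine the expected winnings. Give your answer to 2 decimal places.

E[payout] = (2/28)·33 + (8/28)·(-11) + (14/28)·10 + (4/28)·(-3) = 53/14
≈ $3.79

$3.79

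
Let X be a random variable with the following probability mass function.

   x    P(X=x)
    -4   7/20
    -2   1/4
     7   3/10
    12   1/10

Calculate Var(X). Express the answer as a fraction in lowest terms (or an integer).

1687/50

E[X] = (7/20)·(-4) + (1/4)·(-2) + (3/10)·7 + (1/10)·12 = 7/5
E[X²] = (7/20)·16 + (1/4)·4 + (3/10)·49 + (1/10)·144 = 357/10
Var(X) = 357/10 − (7/5)² = 1687/50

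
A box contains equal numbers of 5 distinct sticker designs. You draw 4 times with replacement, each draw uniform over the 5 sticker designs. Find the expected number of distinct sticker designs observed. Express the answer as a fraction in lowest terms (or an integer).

369/125

Let Xⱼ=1 if type j appears at least once. P(Xⱼ=1) = 1 − ((5−1)/5)^4 = 369/625.
E[#distinct] = 5·369/625 = 369/125.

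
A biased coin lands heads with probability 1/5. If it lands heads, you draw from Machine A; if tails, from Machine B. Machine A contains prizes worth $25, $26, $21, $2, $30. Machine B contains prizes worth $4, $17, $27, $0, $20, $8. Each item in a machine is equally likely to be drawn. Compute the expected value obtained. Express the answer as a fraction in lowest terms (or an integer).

E[X | Machine A] = (25 + 26 + 21 + 2 + 30)/5 = 104/5
E[X | Machine B] = (4 + 17 + 27 + 0 + 20 + 8)/6 = 38/3
E[X] = (1/5)·104/5 + (4/5)·38/3 = 1072/75

1072/75 dollars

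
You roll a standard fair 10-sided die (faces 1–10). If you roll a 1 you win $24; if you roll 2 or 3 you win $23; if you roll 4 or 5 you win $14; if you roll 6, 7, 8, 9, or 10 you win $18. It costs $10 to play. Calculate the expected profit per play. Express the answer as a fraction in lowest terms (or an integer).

E[payout] = (1/5)·14 + (1/2)·18 + (1/5)·23 + (1/10)·24 = 94/5
Expected profit = 94/5 − 10 = 44/5

44/5 dollars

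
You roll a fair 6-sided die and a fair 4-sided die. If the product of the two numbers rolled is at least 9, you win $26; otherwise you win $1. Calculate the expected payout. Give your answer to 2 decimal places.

E[payout] = (7/12)·1 + (5/12)·26 = 137/12
≈ $11.42

$11.42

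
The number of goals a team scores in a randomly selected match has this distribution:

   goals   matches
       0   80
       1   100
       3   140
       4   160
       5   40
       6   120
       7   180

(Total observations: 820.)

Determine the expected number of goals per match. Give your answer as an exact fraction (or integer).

167/41

Total = 820, so P(goals=0) = 80/820, etc.
E[X] = (4/41)·0 + (5/41)·1 + (7/41)·3 + (8/41)·4 + (2/41)·5 + (6/41)·6 + (9/41)·7
     = 167/41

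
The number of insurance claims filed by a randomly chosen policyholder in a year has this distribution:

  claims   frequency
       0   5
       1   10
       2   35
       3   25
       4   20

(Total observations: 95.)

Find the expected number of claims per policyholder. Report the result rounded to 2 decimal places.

Total = 95, so P(claims=0) = 5/95, etc.
E[X] = (1/19)·0 + (2/19)·1 + (7/19)·2 + (5/19)·3 + (4/19)·4
     = 47/19 ≈ 2.47

2.47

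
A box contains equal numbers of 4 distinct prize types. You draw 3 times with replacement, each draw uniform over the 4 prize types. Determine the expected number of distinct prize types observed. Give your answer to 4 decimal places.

Let Xⱼ=1 if type j appears at least once. P(Xⱼ=1) = 1 − ((4−1)/4)^3 = 37/64.
E[#distinct] = 4·37/64 = 37/16.
≈ 2.3125

2.3125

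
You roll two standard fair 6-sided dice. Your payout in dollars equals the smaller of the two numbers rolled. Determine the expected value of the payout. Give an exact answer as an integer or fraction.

91/36 dollars

Distribution of the smaller of the two numbers rolled: 1 w.p. 11/36, 2 w.p. 1/4, 3 w.p. 7/36, 4 w.p. 5/36, 5 w.p. 1/12, 6 w.p. 1/36
E[payout] = (11/36)·1 + (1/4)·2 + (7/36)·3 + (5/36)·4 + (1/12)·5 + (1/36)·6 = 91/36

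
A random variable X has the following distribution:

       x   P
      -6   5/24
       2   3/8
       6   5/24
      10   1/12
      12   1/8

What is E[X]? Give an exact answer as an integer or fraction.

37/12

E[X] = (5/24)·(-6) + (3/8)·2 + (5/24)·6 + (1/12)·10 + (1/8)·12
     = 37/12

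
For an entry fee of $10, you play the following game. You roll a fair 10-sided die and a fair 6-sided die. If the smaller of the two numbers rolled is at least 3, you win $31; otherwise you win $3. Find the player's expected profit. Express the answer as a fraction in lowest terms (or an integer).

119/15 dollars

E[payout] = (7/15)·3 + (8/15)·31 = 269/15
Expected profit = 269/15 − 10 = 119/15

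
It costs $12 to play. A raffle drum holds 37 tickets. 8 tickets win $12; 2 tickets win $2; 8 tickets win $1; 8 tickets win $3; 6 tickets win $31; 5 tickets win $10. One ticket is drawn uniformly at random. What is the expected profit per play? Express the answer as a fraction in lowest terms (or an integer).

E[payout] = (8/37)·12 + (2/37)·2 + (8/37)·1 + (8/37)·3 + (6/37)·31 + (5/37)·10 = 368/37
Expected profit = 368/37 − 12 = -76/37

-76/37 dollars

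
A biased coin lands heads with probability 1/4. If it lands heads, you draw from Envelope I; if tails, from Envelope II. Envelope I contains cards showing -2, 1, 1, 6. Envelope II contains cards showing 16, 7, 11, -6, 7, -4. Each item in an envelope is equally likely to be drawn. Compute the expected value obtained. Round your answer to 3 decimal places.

E[X | Envelope I] = (-2 + 1 + 1 + 6)/4 = 3/2
E[X | Envelope II] = (16 + 7 + 11 − 6 + 7 − 4)/6 = 31/6
E[X] = (1/4)·3/2 + (3/4)·31/6 = 17/4 ≈ 4.250

4.250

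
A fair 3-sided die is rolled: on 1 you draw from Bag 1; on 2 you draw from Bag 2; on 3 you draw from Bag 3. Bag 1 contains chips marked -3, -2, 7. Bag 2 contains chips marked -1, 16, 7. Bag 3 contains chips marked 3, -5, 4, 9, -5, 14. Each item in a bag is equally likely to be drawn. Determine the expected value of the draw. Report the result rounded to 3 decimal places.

3.778

E[X | Bag 1] = (-3 − 2 + 7)/3 = 2/3
E[X | Bag 2] = (-1 + 16 + 7)/3 = 22/3
E[X | Bag 3] = (3 − 5 + 4 + 9 − 5 + 14)/6 = 10/3
E[X] = (1/3)·2/3 + (1/3)·22/3 + (1/3)·10/3 = 34/9 ≈ 3.778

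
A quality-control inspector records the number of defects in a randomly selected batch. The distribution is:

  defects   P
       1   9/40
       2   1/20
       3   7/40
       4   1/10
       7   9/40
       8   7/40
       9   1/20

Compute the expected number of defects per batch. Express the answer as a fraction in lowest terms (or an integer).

187/40

E[X] = (9/40)·1 + (1/20)·2 + (7/40)·3 + (1/10)·4 + (9/40)·7 + (7/40)·8 + (1/20)·9
     = 187/40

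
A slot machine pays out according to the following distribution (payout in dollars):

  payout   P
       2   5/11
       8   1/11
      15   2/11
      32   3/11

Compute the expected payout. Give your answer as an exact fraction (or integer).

144/11 dollars

E[X] = (5/11)·2 + (1/11)·8 + (2/11)·15 + (3/11)·32
     = 144/11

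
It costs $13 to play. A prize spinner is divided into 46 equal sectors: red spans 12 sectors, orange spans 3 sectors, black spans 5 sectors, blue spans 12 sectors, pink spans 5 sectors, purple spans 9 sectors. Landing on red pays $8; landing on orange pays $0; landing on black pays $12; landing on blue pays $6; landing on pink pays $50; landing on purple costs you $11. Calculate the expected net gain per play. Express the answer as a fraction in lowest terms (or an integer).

-219/46 dollars

E[payout] = (12/46)·8 + (3/46)·0 + (5/46)·12 + (12/46)·6 + (5/46)·50 + (9/46)·(-11) = 379/46
Expected profit = 379/46 − 13 = -219/46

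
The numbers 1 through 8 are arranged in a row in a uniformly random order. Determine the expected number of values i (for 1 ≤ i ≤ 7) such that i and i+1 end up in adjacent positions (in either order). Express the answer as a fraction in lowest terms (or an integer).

For each i ∈ {1,…,7}, let Xᵢ = 1 if i and i+1 are adjacent. P(Xᵢ=1) = 2·(8−1)!/8! = 2/8.
By linearity, E[ΣXᵢ] = (7)·(2/8) = 7/4.

7/4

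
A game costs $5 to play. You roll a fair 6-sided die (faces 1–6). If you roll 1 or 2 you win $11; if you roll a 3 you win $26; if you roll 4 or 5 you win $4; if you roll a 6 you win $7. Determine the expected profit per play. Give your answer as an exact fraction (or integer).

E[payout] = (1/3)·4 + (1/6)·7 + (1/3)·11 + (1/6)·26 = 21/2
Expected profit = 21/2 − 5 = 11/2

11/2 dollars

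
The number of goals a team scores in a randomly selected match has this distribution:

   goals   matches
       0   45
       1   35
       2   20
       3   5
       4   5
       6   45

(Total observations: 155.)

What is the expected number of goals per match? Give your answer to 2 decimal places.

Total = 155, so P(goals=0) = 45/155, etc.
E[X] = (9/31)·0 + (7/31)·1 + (4/31)·2 + (1/31)·3 + (1/31)·4 + (9/31)·6
     = 76/31 ≈ 2.45

2.45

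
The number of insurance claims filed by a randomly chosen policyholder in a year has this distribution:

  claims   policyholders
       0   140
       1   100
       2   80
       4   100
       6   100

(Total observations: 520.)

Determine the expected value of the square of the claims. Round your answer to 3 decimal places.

Total = 520, so P(claims=0) = 140/520, etc.
E[X²] = (7/26)·0 + (5/26)·1 + (2/13)·4 + (5/26)·16 + (5/26)·36
     = 281/26 ≈ 10.808

10.808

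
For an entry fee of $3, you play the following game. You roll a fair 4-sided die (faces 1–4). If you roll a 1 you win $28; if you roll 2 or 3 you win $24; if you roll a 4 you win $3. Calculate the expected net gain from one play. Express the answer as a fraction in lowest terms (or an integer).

67/4 dollars

E[payout] = (1/4)·3 + (1/2)·24 + (1/4)·28 = 79/4
Expected profit = 79/4 − 3 = 67/4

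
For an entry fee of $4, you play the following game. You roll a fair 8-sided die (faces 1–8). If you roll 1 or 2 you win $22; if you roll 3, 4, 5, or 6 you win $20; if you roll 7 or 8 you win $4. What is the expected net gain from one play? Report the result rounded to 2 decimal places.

E[payout] = (1/4)·4 + (1/2)·20 + (1/4)·22 = 33/2
Expected profit = 33/2 − 4 = 25/2 ≈ $12.50

$12.50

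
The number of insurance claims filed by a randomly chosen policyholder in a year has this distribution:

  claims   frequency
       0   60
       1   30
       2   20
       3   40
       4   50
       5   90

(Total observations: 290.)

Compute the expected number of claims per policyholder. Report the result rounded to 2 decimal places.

Total = 290, so P(claims=0) = 60/290, etc.
E[X] = (6/29)·0 + (3/29)·1 + (2/29)·2 + (4/29)·3 + (5/29)·4 + (9/29)·5
     = 84/29 ≈ 2.90

2.90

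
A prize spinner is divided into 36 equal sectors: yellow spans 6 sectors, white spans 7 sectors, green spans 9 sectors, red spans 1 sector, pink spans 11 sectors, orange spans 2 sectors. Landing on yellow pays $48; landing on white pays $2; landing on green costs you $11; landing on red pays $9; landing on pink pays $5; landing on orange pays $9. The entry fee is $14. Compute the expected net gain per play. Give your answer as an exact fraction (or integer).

E[payout] = (6/36)·48 + (7/36)·2 + (9/36)·(-11) + (1/36)·9 + (11/36)·5 + (2/36)·9 = 95/12
Expected profit = 95/12 − 14 = -73/12

-73/12 dollars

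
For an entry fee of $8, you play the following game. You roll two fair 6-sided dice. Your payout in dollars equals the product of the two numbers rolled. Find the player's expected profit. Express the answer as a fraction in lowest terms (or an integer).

17/4 dollars

Distribution of the product of the two numbers rolled: 1 w.p. 1/36, 2 w.p. 1/18, 3 w.p. 1/18, 4 w.p. 1/12, 5 w.p. 1/18, 6 w.p. 1/9, …
E[payout] = (1/36)·1 + (1/18)·2 + (1/18)·3 + (1/12)·4 + (1/18)·5 + (1/9)·6 + (1/18)·8 + (1/36)·9 + (1/18)·10 + (1/9)·12 + (1/18)·15 + (1/36)·16 + (1/18)·18 + (1/18)·20 + (1/18)·24 + (1/36)·25 + (1/18)·30 + (1/36)·36 = 49/4
Expected profit = 49/4 − 8 = 17/4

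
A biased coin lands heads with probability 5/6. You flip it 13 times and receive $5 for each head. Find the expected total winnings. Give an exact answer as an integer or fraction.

325/6 dollars

E[#heads] = 13·5/6 = 65/6 (linearity over flips).
E[winnings] = 5·65/6 = 325/6.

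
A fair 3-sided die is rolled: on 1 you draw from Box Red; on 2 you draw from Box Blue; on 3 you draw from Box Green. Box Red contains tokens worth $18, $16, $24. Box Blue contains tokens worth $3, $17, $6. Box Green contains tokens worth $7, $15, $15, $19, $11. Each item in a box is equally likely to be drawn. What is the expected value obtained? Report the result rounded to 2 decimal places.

E[X | Box Red] = (18 + 16 + 24)/3 = 58/3
E[X | Box Blue] = (3 + 17 + 6)/3 = 26/3
E[X | Box Green] = (7 + 15 + 15 + 19 + 11)/5 = 67/5
E[X] = (1/3)·58/3 + (1/3)·26/3 + (1/3)·67/5 = 69/5 ≈ 13.80

$13.80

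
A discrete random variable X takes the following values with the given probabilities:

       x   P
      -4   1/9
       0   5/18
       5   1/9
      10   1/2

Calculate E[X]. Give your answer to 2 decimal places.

5.11

E[X] = (1/9)·(-4) + (5/18)·0 + (1/9)·5 + (1/2)·10
     = 46/9 ≈ 5.11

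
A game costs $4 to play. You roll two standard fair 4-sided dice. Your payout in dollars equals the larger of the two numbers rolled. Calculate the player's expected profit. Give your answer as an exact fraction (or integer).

Distribution of the larger of the two numbers rolled: 1 w.p. 1/16, 2 w.p. 3/16, 3 w.p. 5/16, 4 w.p. 7/16
E[payout] = (1/16)·1 + (3/16)·2 + (5/16)·3 + (7/16)·4 = 25/8
Expected profit = 25/8 − 4 = -7/8

-7/8 dollars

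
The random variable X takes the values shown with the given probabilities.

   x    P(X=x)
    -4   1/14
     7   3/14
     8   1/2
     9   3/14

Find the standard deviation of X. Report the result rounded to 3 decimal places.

3.159

E[X] = 50/7, E[X²] = 61
Var(X) = E[X²] − (E[X])² = 61 − 2500/49 = 489/49
SD(X) = √(489/49) ≈ 3.159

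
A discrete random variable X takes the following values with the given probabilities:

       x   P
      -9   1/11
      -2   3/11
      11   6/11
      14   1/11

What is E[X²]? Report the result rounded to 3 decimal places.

92.273

E[X²] = (1/11)·81 + (3/11)·4 + (6/11)·121 + (1/11)·196
     = 1015/11 ≈ 92.273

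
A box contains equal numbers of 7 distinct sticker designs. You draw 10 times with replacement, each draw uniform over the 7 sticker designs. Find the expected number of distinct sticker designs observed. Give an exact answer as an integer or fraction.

Let Xⱼ=1 if type j appears at least once. P(Xⱼ=1) = 1 − ((7−1)/7)^10 = 222009073/282475249.
E[#distinct] = 7·222009073/282475249 = 222009073/40353607.

222009073/40353607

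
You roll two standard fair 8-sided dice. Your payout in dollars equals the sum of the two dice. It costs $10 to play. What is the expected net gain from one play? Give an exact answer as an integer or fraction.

Distribution of the sum of the two dice: 2 w.p. 1/64, 3 w.p. 1/32, 4 w.p. 3/64, 5 w.p. 1/16, 6 w.p. 5/64, 7 w.p. 3/32, …
E[payout] = (1/64)·2 + (1/32)·3 + (3/64)·4 + (1/16)·5 + (5/64)·6 + (3/32)·7 + (7/64)·8 + (1/8)·9 + (7/64)·10 + (3/32)·11 + (5/64)·12 + (1/16)·13 + (3/64)·14 + (1/32)·15 + (1/64)·16 = 9
Expected profit = 9 − 10 = -1

-$1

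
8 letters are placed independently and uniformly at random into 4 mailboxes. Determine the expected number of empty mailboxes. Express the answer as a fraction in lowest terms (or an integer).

Let Xⱼ=1 if mailbox j is empty. P(Xⱼ=1) = ((4-1)/4)^8 = 6561/65536.
By linearity, E[#empty] = 4·6561/65536 = 6561/16384.

6561/16384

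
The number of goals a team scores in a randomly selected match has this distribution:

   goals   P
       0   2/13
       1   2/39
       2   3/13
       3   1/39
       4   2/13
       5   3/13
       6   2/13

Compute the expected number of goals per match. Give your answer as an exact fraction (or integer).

E[X] = (2/13)·0 + (2/39)·1 + (3/13)·2 + (1/39)·3 + (2/13)·4 + (3/13)·5 + (2/13)·6
     = 128/39

128/39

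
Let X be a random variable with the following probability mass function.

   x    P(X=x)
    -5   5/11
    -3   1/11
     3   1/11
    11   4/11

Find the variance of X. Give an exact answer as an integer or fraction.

6536/121

E[X] = (5/11)·(-5) + (1/11)·(-3) + (1/11)·3 + (4/11)·11 = 19/11
E[X²] = (5/11)·25 + (1/11)·9 + (1/11)·9 + (4/11)·121 = 57
Var(X) = 57 − (19/11)² = 6536/121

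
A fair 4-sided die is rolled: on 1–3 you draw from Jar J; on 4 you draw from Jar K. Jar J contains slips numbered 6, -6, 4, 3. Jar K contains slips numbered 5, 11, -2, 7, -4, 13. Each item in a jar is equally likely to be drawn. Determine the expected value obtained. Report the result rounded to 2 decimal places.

E[X | Jar J] = (6 − 6 + 4 + 3)/4 = 7/4
E[X | Jar K] = (5 + 11 − 2 + 7 − 4 + 13)/6 = 5
E[X] = (3/4)·7/4 + (1/4)·5 = 41/16 ≈ 2.56

2.56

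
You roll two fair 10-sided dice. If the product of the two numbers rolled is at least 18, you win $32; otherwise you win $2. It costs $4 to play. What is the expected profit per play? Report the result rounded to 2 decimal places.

E[payout] = (19/50)·2 + (31/50)·32 = 103/5
Expected profit = 103/5 − 4 = 83/5 ≈ $16.60

$16.60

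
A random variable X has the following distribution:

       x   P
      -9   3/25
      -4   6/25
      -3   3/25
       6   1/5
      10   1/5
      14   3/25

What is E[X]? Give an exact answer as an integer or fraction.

E[X] = (3/25)·(-9) + (6/25)·(-4) + (3/25)·(-3) + (1/5)·6 + (1/5)·10 + (3/25)·14
     = 62/25

62/25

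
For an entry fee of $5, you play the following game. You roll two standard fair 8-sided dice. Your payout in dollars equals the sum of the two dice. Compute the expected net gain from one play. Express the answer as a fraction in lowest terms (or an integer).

$4

Distribution of the sum of the two dice: 2 w.p. 1/64, 3 w.p. 1/32, 4 w.p. 3/64, 5 w.p. 1/16, 6 w.p. 5/64, 7 w.p. 3/32, …
E[payout] = (1/64)·2 + (1/32)·3 + (3/64)·4 + (1/16)·5 + (5/64)·6 + (3/32)·7 + (7/64)·8 + (1/8)·9 + (7/64)·10 + (3/32)·11 + (5/64)·12 + (1/16)·13 + (3/64)·14 + (1/32)·15 + (1/64)·16 = 9
Expected profit = 9 − 5 = 4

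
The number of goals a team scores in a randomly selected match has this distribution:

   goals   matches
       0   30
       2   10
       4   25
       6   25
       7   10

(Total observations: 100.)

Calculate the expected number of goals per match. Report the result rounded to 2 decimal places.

3.40

Total = 100, so P(goals=0) = 30/100, etc.
E[X] = (3/10)·0 + (1/10)·2 + (1/4)·4 + (1/4)·6 + (1/10)·7
     = 17/5 ≈ 3.40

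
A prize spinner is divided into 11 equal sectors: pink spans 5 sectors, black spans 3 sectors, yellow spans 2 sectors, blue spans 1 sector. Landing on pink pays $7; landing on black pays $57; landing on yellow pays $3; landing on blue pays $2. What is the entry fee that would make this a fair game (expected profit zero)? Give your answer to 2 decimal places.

E[payout] = (5/11)·7 + (3/11)·57 + (2/11)·3 + (1/11)·2 = 214/11
Fair fee = E[payout] = 214/11 ≈ $19.45

$19.45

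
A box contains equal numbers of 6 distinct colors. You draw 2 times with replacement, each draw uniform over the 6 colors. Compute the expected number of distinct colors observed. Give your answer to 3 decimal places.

Let Xⱼ=1 if type j appears at least once. P(Xⱼ=1) = 1 − ((6−1)/6)^2 = 11/36.
E[#distinct] = 6·11/36 = 11/6.
≈ 1.833

1.833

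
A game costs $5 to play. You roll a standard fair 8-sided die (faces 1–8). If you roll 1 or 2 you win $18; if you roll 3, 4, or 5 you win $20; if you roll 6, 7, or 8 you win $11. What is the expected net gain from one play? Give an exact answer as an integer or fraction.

89/8 dollars

E[payout] = (3/8)·11 + (1/4)·18 + (3/8)·20 = 129/8
Expected profit = 129/8 − 5 = 89/8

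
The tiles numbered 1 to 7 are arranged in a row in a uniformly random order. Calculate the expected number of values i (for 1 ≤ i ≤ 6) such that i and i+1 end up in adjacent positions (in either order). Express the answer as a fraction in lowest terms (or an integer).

For each i ∈ {1,…,6}, let Xᵢ = 1 if i and i+1 are adjacent. P(Xᵢ=1) = 2·(7−1)!/7! = 2/7.
By linearity, E[ΣXᵢ] = (6)·(2/7) = 12/7.

12/7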